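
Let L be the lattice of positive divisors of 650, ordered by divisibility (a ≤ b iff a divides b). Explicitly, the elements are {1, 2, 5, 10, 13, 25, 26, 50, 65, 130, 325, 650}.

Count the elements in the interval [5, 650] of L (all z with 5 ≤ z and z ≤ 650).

The interval [5, 650] = {10, 130, 25, 325, 5, 50, 65, 650}, which has 8 elements.

8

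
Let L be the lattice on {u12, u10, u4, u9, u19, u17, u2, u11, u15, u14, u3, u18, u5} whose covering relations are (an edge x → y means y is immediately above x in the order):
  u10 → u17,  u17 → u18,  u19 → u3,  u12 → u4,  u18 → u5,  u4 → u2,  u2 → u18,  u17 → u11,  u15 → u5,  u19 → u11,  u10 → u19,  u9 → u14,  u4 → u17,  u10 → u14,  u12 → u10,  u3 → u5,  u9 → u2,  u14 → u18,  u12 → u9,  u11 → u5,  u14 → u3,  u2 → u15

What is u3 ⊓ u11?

Common lower bounds of {u3, u11}: u10, u12, u19.
The greatest among these is u19.

u19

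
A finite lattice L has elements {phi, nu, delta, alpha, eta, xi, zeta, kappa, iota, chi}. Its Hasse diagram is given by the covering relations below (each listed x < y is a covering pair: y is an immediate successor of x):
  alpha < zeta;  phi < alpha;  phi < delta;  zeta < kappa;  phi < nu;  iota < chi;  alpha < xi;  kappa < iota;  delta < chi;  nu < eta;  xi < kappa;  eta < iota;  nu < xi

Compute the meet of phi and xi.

Common lower bounds of {phi, xi}: phi.
The greatest among these is phi.

phi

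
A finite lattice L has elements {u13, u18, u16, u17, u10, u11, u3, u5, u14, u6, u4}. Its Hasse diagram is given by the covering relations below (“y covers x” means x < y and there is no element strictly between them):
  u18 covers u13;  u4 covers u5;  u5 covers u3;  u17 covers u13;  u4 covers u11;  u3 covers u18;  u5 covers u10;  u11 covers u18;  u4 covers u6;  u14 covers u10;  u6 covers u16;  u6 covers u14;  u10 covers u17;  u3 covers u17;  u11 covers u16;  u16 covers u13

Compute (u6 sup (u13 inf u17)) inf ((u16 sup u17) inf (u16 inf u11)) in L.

u13 ∧ u17 = u13
u6 ∨ u13 = u6
u16 ∨ u17 = u6
u16 ∧ u11 = u16
u6 ∧ u16 = u16
u6 ∧ u16 = u16

u16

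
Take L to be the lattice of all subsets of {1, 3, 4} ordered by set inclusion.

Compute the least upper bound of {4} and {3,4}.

Under ⊆, join is union: {4} ∪ {3,4} = {3,4}.

{3,4}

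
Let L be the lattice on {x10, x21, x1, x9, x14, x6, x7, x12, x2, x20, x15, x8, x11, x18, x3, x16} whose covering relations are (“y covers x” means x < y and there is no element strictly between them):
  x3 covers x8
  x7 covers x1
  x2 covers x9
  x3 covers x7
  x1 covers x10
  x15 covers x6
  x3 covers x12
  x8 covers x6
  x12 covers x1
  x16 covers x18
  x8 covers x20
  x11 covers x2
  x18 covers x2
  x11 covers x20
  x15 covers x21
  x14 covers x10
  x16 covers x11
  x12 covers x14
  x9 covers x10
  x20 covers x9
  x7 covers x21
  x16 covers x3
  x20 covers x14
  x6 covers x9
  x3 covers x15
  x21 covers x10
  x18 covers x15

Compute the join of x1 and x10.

Common upper bounds of {x1, x10}: x1, x12, x16, x3, x7.
The least among these is x1.

x1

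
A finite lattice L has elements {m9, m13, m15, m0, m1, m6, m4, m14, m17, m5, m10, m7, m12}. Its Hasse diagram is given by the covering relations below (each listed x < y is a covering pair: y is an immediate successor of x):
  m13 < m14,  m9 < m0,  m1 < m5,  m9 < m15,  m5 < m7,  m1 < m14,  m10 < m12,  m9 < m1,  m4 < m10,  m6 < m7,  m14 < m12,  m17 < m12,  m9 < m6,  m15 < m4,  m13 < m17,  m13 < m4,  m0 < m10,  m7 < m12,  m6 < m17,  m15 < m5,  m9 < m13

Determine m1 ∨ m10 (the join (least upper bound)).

m12

Common upper bounds of {m1, m10}: m12.
The least among these is m12.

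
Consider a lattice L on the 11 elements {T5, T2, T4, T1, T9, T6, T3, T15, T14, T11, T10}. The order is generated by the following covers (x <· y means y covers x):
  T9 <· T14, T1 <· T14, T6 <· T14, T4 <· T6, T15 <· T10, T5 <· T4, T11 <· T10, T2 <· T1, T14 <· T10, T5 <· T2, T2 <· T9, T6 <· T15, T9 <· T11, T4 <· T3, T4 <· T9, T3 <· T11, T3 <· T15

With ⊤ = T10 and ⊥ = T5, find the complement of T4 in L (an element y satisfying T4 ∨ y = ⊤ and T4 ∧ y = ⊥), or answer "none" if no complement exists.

For every candidate y, either T4 ∨ y ≠ T10 or T4 ∧ y ≠ T5; no complement exists.

none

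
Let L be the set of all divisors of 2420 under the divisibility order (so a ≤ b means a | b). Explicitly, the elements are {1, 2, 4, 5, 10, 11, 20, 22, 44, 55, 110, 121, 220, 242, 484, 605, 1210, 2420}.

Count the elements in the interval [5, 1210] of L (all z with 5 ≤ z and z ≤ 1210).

6

The interval [5, 1210] = {10, 110, 1210, 5, 55, 605}, which has 6 elements.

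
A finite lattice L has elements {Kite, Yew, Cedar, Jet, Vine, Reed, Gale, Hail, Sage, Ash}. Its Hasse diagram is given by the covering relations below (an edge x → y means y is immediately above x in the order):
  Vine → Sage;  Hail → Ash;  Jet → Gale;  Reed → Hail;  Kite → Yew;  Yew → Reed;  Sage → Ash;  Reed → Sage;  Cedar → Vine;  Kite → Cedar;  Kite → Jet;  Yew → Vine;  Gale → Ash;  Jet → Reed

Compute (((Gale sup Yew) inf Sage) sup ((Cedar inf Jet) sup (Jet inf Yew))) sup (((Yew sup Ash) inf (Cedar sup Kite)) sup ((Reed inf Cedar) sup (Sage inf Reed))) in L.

Gale ∨ Yew = Ash
Ash ∧ Sage = Sage
Cedar ∧ Jet = Kite
Jet ∧ Yew = Kite
Kite ∨ Kite = Kite
Sage ∨ Kite = Sage
Yew ∨ Ash = Ash
Cedar ∨ Kite = Cedar
Ash ∧ Cedar = Cedar
Reed ∧ Cedar = Kite
Sage ∧ Reed = Reed
Kite ∨ Reed = Reed
Cedar ∨ Reed = Sage
Sage ∨ Sage = Sage

Sage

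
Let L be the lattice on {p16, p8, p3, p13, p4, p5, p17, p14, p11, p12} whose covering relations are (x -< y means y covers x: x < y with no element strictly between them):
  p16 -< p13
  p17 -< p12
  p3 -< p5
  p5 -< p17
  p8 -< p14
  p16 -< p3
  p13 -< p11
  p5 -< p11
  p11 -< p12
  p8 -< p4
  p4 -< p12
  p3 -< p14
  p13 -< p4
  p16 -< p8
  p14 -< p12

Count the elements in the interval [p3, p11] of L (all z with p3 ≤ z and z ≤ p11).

The interval [p3, p11] = {p11, p3, p5}, which has 3 elements.

3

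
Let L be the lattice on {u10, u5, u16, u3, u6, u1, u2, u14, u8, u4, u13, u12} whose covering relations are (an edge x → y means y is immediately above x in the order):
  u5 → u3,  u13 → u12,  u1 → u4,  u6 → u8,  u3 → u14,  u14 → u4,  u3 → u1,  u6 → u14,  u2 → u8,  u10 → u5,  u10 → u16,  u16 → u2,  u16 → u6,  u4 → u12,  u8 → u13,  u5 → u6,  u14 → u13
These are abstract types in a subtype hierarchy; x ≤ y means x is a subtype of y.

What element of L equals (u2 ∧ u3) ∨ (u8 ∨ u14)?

u2 ∧ u3 = u10
u8 ∨ u14 = u13
u10 ∨ u13 = u13

u13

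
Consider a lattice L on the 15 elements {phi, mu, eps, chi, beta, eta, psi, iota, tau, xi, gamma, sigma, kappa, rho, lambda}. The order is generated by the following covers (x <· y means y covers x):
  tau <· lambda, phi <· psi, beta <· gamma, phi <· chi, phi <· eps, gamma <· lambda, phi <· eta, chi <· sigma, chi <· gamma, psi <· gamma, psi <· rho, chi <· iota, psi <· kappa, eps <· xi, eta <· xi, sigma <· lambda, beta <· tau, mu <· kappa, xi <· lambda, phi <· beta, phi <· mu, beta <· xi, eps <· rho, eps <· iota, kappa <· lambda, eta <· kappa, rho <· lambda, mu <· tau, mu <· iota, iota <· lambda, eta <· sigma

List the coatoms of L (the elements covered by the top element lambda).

The coatoms are exactly the elements covered by lambda: gamma, iota, kappa, rho, sigma, tau, xi.

gamma, iota, kappa, rho, sigma, tau, xi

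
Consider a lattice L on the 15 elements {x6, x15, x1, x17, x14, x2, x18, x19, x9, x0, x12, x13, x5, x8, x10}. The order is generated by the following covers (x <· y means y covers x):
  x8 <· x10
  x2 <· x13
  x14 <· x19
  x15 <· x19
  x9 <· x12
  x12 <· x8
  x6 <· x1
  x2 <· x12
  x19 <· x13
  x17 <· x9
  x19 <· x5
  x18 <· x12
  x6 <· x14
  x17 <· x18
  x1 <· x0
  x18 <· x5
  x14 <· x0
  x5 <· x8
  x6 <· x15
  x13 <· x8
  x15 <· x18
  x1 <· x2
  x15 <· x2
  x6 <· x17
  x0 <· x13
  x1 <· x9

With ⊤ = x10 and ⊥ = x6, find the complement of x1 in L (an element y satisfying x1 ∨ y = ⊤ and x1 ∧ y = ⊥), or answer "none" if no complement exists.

none

For every candidate y, either x1 ∨ y ≠ x10 or x1 ∧ y ≠ x6; no complement exists.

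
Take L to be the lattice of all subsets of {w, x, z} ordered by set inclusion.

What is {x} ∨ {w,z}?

Common upper bounds of {{x}, {w,z}}: {w,x,z}.
The least among these is {w,x,z}.

{w,x,z}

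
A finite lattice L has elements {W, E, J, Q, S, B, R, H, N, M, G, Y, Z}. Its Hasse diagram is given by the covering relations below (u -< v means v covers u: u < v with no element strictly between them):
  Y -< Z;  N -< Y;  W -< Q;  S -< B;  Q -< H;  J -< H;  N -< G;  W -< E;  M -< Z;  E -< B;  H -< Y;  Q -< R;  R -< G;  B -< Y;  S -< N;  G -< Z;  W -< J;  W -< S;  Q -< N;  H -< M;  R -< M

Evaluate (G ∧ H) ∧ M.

G ∧ H = Q
Q ∧ M = Q

Q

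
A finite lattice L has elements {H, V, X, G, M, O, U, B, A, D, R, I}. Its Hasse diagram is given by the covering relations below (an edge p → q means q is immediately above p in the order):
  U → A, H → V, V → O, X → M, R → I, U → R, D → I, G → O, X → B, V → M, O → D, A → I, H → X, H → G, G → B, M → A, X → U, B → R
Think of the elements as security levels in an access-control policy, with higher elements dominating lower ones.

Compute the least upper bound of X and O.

Common upper bounds of {X, O}: I.
The least among these is I.

I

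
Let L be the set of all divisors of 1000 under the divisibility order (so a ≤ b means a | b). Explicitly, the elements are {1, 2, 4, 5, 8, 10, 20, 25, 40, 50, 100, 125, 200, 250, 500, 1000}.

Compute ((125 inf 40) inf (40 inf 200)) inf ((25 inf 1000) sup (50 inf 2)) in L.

125 ∧ 40 = 5
40 ∧ 200 = 40
5 ∧ 40 = 5
25 ∧ 1000 = 25
50 ∧ 2 = 2
25 ∨ 2 = 50
5 ∧ 50 = 5

5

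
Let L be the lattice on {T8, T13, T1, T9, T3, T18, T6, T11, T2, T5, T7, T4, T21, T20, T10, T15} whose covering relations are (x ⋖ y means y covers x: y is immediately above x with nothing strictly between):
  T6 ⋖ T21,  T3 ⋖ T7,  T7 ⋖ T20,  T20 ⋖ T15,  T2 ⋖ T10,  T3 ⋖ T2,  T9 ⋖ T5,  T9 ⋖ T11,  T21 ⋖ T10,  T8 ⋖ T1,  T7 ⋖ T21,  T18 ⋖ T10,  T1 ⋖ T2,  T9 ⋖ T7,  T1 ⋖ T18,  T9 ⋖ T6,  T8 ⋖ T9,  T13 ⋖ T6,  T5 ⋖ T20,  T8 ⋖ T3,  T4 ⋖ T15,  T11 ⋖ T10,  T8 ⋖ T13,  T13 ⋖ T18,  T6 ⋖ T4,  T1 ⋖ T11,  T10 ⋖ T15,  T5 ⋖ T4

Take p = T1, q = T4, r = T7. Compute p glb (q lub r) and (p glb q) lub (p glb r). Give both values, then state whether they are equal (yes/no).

q lub r = T15, so p glb (q lub r) = T1 glb T15 = T1.
p glb q = T8 and p glb r = T8, so (p glb q) lub (p glb r) = T8 lub T8 = T8.
Equal: no.

T1; T8; no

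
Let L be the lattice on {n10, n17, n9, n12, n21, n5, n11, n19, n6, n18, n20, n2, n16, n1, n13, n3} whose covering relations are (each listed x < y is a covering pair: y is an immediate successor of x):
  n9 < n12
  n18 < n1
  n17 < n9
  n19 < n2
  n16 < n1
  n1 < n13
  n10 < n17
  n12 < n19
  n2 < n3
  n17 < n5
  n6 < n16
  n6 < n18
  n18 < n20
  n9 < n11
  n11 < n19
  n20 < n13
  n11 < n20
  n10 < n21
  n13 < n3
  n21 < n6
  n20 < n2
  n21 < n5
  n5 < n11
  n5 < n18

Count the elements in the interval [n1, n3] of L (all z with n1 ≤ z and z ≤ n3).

The interval [n1, n3] = {n1, n13, n3}, which has 3 elements.

3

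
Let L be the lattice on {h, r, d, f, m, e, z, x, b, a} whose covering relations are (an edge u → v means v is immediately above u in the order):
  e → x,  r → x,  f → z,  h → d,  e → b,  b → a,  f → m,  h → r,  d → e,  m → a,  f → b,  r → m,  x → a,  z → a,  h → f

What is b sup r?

Common upper bounds of {b, r}: a.
The least among these is a.

a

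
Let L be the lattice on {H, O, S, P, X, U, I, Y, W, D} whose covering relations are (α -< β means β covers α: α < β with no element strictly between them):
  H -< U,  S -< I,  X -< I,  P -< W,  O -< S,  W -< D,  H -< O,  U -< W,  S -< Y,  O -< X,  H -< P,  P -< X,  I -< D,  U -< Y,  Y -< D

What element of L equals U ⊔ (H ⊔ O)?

Y

H ∨ O = O
U ∨ O = Y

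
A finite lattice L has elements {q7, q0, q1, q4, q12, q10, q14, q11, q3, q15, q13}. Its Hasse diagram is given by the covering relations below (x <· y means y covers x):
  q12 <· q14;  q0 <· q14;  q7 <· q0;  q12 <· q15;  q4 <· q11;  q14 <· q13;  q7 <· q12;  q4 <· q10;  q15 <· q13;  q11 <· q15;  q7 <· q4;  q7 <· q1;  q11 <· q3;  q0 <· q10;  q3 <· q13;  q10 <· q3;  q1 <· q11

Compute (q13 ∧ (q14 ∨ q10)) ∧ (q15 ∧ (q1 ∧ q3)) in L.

q1

q14 ∨ q10 = q13
q13 ∧ q13 = q13
q1 ∧ q3 = q1
q15 ∧ q1 = q1
q13 ∧ q1 = q1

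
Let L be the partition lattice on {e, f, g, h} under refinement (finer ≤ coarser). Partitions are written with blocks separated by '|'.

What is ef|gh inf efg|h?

ef|g|h

Common lower bounds of {ef|gh, efg|h}: ef|g|h, e|f|g|h.
The greatest among these is ef|g|h.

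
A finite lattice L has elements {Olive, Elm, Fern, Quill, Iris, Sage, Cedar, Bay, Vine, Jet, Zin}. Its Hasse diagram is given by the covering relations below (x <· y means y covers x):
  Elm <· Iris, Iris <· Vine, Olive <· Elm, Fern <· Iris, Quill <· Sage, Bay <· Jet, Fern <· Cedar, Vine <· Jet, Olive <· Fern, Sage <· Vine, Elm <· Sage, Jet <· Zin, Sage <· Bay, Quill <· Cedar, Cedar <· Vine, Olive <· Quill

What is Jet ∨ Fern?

Common upper bounds of {Jet, Fern}: Jet, Zin.
The least among these is Jet.

Jet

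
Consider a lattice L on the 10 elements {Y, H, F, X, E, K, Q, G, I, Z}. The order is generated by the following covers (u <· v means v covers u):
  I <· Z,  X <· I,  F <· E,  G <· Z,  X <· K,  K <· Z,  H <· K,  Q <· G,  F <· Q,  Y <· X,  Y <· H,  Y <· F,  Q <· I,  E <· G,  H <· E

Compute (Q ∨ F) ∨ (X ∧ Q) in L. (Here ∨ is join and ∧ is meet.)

Q

Q ∨ F = Q
X ∧ Q = Y
Q ∨ Y = Q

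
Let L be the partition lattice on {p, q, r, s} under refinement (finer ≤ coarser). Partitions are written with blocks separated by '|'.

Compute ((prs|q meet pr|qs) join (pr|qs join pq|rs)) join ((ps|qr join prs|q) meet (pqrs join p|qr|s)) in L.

prs|q ∧ pr|qs = pr|q|s
pr|qs ∨ pq|rs = pqrs
pr|q|s ∨ pqrs = pqrs
ps|qr ∨ prs|q = pqrs
pqrs ∨ p|qr|s = pqrs
pqrs ∧ pqrs = pqrs
pqrs ∨ pqrs = pqrs

pqrs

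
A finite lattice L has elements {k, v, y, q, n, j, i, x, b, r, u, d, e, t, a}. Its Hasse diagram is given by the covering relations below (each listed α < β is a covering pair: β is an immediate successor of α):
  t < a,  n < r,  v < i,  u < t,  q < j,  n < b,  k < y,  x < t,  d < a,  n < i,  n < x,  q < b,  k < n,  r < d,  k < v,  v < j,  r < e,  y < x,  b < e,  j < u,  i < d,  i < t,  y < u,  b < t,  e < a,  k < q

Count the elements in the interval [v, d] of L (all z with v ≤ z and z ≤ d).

The interval [v, d] = {d, i, v}, which has 3 elements.

3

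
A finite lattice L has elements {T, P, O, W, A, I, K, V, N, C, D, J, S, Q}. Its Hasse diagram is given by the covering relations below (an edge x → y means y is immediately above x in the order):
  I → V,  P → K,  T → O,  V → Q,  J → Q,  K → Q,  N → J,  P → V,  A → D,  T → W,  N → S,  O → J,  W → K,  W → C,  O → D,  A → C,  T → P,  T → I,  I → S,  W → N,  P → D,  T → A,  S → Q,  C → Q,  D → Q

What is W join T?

W

Common upper bounds of {W, T}: C, J, K, N, Q, S, W.
The least among these is W.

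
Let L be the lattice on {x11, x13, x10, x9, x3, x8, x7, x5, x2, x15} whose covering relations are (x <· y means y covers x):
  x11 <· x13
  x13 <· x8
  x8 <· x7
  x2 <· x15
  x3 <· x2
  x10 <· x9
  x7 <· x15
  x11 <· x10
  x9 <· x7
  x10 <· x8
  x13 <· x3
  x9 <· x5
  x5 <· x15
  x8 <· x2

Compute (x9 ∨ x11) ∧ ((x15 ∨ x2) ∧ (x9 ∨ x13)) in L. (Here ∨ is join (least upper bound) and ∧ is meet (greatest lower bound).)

x9 ∨ x11 = x9
x15 ∨ x2 = x15
x9 ∨ x13 = x7
x15 ∧ x7 = x7
x9 ∧ x7 = x9

x9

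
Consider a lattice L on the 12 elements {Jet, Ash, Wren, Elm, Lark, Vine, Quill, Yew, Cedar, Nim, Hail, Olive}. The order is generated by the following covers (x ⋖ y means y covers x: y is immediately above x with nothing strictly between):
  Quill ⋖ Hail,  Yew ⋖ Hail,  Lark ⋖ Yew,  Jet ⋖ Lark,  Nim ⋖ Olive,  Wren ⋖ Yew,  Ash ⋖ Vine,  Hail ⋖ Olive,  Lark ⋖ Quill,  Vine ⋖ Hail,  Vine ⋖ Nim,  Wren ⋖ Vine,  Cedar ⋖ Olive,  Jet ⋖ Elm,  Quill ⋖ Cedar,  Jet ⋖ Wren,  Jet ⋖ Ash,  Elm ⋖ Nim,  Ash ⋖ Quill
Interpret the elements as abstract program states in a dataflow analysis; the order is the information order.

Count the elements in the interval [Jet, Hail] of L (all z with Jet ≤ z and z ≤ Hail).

The interval [Jet, Hail] = {Ash, Hail, Jet, Lark, Quill, Vine, Wren, Yew}, which has 8 elements.

8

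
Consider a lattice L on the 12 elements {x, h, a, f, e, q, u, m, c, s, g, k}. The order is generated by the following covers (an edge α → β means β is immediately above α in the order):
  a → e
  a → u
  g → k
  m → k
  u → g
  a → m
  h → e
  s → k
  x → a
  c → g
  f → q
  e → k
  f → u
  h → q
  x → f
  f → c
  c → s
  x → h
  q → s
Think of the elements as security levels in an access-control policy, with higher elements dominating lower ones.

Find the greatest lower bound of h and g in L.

Common lower bounds of {h, g}: x.
The greatest among these is x.

x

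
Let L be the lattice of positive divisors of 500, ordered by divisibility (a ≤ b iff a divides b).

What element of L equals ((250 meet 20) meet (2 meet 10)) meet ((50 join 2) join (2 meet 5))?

2

250 ∧ 20 = 10
2 ∧ 10 = 2
10 ∧ 2 = 2
50 ∨ 2 = 50
2 ∧ 5 = 1
50 ∨ 1 = 50
2 ∧ 50 = 2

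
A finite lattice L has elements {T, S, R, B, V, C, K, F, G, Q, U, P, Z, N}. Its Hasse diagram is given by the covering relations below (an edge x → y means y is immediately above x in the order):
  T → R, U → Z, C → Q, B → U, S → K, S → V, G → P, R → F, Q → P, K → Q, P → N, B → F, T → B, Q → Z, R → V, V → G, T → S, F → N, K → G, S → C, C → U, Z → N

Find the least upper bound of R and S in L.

V

Common upper bounds of {R, S}: G, N, P, V.
The least among these is V.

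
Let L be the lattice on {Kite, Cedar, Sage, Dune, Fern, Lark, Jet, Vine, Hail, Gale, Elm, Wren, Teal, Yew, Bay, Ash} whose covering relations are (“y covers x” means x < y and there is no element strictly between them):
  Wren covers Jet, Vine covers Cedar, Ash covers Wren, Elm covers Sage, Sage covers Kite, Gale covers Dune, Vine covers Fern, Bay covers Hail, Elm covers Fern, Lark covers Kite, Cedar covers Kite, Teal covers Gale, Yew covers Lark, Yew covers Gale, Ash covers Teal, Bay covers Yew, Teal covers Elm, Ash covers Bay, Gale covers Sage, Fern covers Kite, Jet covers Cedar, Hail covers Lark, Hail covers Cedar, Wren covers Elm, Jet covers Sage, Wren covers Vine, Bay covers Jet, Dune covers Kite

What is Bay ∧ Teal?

Gale

Common lower bounds of {Bay, Teal}: Dune, Gale, Kite, Sage.
The greatest among these is Gale.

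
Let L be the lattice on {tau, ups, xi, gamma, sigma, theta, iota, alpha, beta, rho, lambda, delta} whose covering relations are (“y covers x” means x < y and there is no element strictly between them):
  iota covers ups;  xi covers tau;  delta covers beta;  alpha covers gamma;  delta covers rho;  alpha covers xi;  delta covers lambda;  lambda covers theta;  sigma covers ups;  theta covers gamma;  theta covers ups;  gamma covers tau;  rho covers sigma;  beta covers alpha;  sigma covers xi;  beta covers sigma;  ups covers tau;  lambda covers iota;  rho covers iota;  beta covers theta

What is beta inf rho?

sigma

Common lower bounds of {beta, rho}: sigma, tau, ups, xi.
The greatest among these is sigma.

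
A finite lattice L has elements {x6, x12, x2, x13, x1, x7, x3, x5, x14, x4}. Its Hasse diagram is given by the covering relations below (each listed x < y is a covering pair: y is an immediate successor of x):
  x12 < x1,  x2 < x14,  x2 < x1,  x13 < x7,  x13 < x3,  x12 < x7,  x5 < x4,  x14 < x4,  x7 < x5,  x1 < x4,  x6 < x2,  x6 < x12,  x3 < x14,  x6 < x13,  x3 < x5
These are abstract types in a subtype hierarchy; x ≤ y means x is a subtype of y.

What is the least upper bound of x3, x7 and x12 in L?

Common upper bounds of {x3, x7, x12}: x4, x5.
The least among these is x5.

x5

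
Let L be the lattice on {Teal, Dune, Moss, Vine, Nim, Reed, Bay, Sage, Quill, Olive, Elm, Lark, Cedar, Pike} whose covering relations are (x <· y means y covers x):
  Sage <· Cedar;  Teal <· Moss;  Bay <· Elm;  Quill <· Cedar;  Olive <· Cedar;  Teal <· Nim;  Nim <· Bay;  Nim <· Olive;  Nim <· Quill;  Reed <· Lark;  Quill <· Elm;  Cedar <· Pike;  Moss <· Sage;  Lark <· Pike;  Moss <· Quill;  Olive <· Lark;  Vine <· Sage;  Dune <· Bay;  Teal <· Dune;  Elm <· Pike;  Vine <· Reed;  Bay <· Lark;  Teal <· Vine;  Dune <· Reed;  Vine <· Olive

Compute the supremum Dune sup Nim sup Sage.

Pike

Common upper bounds of {Dune, Nim, Sage}: Pike.
The least among these is Pike.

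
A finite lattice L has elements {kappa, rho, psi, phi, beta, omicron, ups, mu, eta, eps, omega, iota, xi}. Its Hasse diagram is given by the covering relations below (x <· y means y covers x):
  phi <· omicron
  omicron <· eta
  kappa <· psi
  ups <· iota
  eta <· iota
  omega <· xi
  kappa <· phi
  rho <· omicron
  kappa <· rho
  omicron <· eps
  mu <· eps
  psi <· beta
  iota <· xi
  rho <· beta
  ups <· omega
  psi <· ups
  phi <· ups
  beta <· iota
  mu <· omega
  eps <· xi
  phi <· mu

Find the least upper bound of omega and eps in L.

Common upper bounds of {omega, eps}: xi.
The least among these is xi.

xi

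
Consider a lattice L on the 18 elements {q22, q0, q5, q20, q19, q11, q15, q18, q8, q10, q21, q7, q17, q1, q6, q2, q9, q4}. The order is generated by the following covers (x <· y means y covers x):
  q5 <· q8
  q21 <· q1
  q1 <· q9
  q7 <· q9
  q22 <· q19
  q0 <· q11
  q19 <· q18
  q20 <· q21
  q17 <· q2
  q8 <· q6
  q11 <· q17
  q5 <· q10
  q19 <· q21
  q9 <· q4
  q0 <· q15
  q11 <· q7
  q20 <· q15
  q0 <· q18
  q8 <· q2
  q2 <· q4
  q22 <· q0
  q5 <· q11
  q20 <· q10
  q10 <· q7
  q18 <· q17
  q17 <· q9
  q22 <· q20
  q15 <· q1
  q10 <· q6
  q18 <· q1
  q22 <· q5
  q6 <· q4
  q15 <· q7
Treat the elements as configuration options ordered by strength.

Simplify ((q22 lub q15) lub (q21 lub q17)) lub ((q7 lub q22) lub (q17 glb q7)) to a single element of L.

q9

q22 ∨ q15 = q15
q21 ∨ q17 = q9
q15 ∨ q9 = q9
q7 ∨ q22 = q7
q17 ∧ q7 = q11
q7 ∨ q11 = q7
q9 ∨ q7 = q9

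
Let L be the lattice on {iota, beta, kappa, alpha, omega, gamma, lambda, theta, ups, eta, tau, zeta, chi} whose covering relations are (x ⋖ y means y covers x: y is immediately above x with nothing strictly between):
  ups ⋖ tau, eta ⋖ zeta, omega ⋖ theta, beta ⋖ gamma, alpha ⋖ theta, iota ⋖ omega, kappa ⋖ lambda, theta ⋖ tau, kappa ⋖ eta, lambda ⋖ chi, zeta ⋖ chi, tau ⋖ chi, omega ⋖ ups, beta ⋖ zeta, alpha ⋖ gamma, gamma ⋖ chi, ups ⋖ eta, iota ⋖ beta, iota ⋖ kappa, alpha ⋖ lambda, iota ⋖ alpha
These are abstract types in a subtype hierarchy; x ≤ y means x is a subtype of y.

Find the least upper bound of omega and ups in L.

Common upper bounds of {omega, ups}: chi, eta, tau, ups, zeta.
The least among these is ups.

ups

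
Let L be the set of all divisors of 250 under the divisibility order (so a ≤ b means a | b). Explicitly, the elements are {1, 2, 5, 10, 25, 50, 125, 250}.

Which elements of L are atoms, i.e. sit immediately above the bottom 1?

2, 5

The atoms are exactly the elements that cover 1: 2, 5.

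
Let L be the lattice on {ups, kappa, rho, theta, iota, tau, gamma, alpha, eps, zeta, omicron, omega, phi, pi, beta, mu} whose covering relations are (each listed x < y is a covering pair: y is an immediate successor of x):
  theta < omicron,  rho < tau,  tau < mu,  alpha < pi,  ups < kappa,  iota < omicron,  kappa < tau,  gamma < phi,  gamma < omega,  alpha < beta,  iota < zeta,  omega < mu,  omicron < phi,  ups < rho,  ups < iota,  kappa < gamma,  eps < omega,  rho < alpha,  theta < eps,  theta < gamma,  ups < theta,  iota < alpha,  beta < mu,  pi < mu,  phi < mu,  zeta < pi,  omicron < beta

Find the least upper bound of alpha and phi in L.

mu

Common upper bounds of {alpha, phi}: mu.
The least among these is mu.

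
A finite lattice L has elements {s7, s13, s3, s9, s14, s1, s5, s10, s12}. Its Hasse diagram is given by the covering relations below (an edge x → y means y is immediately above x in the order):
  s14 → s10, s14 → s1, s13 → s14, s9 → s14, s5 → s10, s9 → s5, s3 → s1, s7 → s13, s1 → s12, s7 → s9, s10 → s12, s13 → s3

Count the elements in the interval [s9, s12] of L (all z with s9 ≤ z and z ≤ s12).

The interval [s9, s12] = {s1, s10, s12, s14, s5, s9}, which has 6 elements.

6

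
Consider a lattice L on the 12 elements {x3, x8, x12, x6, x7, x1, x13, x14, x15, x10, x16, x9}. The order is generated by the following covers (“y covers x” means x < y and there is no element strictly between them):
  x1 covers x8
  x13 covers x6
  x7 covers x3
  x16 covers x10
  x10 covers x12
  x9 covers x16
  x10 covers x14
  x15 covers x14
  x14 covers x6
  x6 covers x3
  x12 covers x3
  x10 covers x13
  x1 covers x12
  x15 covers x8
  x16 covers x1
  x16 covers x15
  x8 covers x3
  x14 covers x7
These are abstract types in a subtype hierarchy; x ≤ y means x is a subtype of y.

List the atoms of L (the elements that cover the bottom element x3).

x12, x6, x7, x8

The atoms are exactly the elements that cover x3: x12, x6, x7, x8.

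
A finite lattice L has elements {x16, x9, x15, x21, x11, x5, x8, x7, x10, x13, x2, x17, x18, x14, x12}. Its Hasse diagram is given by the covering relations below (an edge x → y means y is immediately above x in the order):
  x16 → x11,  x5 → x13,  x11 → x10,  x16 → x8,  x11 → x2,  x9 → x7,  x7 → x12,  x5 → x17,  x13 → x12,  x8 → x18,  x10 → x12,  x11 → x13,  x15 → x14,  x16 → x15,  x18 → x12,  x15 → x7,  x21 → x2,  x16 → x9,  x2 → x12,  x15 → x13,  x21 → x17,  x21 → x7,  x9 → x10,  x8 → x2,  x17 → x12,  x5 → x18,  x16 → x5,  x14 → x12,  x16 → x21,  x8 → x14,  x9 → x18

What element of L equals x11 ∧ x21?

x11 ∧ x21 = x16

x16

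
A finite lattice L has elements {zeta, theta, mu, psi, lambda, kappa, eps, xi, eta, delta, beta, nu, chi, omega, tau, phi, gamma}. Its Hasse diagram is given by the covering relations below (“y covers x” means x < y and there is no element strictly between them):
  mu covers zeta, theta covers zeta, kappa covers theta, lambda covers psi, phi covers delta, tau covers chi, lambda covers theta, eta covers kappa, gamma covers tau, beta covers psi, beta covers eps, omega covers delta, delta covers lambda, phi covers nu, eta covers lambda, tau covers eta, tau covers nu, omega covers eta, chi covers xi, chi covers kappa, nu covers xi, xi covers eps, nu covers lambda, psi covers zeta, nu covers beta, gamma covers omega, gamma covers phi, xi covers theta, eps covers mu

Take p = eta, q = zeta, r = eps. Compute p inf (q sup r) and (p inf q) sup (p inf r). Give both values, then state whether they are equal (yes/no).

zeta; zeta; yes

q sup r = eps, so p inf (q sup r) = eta inf eps = zeta.
p inf q = zeta and p inf r = zeta, so (p inf q) sup (p inf r) = zeta sup zeta = zeta.
Equal: yes.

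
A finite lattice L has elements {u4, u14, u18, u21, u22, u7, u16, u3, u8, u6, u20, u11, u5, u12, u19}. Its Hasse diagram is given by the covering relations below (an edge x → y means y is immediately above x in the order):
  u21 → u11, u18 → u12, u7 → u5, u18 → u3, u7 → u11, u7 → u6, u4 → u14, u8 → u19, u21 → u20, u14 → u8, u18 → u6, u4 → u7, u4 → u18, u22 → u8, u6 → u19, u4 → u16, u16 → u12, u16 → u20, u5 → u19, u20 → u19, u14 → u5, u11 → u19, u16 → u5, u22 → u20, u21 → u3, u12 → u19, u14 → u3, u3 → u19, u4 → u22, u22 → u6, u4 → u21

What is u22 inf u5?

Common lower bounds of {u22, u5}: u4.
The greatest among these is u4.

u4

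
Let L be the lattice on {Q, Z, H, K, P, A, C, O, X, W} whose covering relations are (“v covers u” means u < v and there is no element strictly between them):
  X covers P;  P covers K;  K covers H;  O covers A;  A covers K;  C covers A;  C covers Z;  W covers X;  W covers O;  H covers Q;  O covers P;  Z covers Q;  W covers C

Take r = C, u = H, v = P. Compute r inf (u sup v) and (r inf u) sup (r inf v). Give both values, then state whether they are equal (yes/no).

u sup v = P, so r inf (u sup v) = C inf P = K.
r inf u = H and r inf v = K, so (r inf u) sup (r inf v) = H sup K = K.
Equal: yes.

K; K; yes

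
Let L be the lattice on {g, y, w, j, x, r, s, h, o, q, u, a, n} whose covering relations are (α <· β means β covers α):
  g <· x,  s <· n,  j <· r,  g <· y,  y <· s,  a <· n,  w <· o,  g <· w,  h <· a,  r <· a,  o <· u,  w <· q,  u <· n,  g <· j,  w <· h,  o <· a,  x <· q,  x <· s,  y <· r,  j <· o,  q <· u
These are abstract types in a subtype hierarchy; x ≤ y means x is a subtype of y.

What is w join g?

w

Common upper bounds of {w, g}: a, h, n, o, q, u, w.
The least among these is w.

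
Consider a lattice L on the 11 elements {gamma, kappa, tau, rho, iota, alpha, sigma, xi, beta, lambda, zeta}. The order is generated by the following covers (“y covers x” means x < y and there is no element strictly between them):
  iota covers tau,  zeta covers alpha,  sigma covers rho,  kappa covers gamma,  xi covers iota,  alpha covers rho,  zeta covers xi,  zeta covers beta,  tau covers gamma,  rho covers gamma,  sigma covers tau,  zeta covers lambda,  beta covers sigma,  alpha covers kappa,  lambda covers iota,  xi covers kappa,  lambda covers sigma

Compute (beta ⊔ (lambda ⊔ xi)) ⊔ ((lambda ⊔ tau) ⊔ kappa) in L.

zeta

lambda ∨ xi = zeta
beta ∨ zeta = zeta
lambda ∨ tau = lambda
lambda ∨ kappa = zeta
zeta ∨ zeta = zeta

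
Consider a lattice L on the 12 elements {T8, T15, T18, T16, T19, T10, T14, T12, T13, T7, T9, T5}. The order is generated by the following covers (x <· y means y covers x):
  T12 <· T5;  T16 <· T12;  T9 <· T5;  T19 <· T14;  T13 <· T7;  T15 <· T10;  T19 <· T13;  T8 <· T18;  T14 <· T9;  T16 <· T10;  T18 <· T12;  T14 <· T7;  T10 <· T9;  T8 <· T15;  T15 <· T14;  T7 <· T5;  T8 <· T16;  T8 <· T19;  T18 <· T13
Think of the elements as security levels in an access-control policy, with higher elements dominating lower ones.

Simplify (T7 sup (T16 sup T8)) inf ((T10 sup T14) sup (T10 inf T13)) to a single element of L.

T9

T16 ∨ T8 = T16
T7 ∨ T16 = T5
T10 ∨ T14 = T9
T10 ∧ T13 = T8
T9 ∨ T8 = T9
T5 ∧ T9 = T9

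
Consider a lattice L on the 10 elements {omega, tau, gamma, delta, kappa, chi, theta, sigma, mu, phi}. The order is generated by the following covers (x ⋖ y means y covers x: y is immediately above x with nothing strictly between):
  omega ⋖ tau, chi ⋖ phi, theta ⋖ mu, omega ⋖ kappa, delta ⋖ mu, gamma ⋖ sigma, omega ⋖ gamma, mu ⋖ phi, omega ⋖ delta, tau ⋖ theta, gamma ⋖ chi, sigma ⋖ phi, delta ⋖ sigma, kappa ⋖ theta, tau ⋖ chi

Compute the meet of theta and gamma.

omega

Common lower bounds of {theta, gamma}: omega.
The greatest among these is omega.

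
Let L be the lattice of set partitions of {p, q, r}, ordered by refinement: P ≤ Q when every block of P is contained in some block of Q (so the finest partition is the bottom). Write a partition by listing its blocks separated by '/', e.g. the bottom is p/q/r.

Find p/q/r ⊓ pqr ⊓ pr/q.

Common lower bounds of {p/q/r, pqr, pr/q}: p/q/r.
The greatest among these is p/q/r.

p/q/r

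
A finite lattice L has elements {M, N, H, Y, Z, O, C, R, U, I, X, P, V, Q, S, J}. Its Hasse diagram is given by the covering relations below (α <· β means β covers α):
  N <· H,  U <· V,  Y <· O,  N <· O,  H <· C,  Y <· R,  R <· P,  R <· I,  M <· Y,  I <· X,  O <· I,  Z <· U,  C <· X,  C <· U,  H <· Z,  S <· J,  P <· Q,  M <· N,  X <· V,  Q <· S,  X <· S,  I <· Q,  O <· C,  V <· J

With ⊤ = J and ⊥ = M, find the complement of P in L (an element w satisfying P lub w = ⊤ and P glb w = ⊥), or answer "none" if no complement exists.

Z

Need w with P ∨ w = J and P ∧ w = M.
Checking each element gives: Z.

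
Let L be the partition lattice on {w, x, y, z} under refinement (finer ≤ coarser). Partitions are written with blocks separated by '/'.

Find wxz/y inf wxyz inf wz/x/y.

The meet (common refinement) of wxz/y, wxyz, wz/x/y intersects blocks pairwise, giving wz/x/y.

wz/x/y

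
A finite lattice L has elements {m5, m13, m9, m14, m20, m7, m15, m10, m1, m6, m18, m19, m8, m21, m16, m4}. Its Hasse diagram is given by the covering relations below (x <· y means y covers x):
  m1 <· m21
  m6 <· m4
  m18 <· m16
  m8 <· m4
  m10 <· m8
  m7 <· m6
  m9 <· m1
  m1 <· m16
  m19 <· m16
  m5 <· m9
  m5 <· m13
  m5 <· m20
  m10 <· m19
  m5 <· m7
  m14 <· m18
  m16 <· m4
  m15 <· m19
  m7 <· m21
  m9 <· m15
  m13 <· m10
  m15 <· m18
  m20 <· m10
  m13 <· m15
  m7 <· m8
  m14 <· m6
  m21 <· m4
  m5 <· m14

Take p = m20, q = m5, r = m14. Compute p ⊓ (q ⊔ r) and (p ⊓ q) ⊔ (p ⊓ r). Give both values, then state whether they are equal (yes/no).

q ⊔ r = m14, so p ⊓ (q ⊔ r) = m20 ⊓ m14 = m5.
p ⊓ q = m5 and p ⊓ r = m5, so (p ⊓ q) ⊔ (p ⊓ r) = m5 ⊔ m5 = m5.
Equal: yes.

m5; m5; yes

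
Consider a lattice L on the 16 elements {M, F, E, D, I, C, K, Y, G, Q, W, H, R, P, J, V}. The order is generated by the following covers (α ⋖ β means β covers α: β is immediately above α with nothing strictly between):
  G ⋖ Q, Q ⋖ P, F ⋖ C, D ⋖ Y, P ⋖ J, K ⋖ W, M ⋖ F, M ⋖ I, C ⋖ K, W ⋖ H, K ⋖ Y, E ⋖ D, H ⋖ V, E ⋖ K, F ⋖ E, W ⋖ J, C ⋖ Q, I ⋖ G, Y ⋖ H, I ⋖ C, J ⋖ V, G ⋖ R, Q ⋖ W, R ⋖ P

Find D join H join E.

Common upper bounds of {D, H, E}: H, V.
The least among these is H.

H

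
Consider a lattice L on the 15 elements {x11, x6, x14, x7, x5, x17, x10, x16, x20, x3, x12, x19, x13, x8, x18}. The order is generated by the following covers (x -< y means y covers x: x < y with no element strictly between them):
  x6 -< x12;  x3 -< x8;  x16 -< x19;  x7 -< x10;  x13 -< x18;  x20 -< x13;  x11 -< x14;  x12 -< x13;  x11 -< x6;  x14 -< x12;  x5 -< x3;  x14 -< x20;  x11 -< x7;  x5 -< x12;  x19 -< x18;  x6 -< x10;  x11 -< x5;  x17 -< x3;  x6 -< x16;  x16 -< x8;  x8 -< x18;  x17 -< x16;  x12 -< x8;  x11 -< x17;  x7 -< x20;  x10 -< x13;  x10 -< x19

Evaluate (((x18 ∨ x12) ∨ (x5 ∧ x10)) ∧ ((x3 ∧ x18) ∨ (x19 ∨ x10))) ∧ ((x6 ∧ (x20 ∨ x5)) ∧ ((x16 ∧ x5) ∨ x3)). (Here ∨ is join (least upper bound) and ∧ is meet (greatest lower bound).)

x18 ∨ x12 = x18
x5 ∧ x10 = x11
x18 ∨ x11 = x18
x3 ∧ x18 = x3
x19 ∨ x10 = x19
x3 ∨ x19 = x18
x18 ∧ x18 = x18
x20 ∨ x5 = x13
x6 ∧ x13 = x6
x16 ∧ x5 = x11
x11 ∨ x3 = x3
x6 ∧ x3 = x11
x18 ∧ x11 = x11

x11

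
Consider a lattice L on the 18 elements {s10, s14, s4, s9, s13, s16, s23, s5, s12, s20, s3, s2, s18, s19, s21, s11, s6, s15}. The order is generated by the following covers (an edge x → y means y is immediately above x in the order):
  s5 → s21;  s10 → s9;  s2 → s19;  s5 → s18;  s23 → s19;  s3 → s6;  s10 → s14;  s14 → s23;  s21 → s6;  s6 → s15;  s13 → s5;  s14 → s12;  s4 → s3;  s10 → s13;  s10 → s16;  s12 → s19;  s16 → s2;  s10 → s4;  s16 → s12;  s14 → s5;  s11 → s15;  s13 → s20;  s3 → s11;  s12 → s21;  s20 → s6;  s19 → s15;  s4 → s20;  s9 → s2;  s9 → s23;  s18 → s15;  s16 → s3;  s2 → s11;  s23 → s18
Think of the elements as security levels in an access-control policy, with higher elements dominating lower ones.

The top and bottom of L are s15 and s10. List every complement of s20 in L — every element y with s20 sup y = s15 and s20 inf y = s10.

Need y with s20 ∨ y = s15 and s20 ∧ y = s10.
Checking each element gives: s19, s2, s23, s9.

s19, s2, s23, s9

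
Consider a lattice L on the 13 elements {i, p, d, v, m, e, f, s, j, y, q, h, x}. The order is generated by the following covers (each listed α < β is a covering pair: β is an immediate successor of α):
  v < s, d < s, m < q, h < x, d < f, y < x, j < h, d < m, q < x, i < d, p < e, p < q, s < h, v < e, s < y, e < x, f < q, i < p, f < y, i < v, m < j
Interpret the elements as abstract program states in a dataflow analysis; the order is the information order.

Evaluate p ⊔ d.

p ∨ d = q

q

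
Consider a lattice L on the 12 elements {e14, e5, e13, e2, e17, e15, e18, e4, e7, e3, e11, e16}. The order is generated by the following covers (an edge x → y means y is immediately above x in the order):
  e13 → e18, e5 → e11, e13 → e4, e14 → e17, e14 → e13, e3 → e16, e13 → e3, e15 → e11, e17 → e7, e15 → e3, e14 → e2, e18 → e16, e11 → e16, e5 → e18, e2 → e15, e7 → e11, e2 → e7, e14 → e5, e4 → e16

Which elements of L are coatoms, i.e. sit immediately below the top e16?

e11, e18, e3, e4

The coatoms are exactly the elements covered by e16: e11, e18, e3, e4.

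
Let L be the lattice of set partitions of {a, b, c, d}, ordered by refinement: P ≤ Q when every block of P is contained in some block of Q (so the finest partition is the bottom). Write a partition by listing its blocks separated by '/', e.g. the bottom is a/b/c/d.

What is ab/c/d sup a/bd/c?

abd/c

The join of ab/c/d and a/bd/c merges any blocks that overlap across the partitions, giving abd/c.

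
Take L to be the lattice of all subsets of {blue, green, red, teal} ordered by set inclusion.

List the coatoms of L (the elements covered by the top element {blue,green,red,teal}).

{blue,green,red}, {blue,green,teal}, {blue,red,teal}, {green,red,teal}

The coatoms are exactly the elements covered by {blue,green,red,teal}: {blue,green,red}, {blue,green,teal}, {blue,red,teal}, {green,red,teal}.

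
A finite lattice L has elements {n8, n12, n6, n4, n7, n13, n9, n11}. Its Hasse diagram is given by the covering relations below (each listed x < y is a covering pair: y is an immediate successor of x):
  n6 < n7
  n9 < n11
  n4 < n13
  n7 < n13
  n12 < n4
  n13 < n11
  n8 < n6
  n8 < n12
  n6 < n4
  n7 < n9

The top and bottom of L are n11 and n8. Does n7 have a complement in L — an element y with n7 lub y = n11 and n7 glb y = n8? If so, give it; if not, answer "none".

none

For every candidate y, either n7 ∨ y ≠ n11 or n7 ∧ y ≠ n8; no complement exists.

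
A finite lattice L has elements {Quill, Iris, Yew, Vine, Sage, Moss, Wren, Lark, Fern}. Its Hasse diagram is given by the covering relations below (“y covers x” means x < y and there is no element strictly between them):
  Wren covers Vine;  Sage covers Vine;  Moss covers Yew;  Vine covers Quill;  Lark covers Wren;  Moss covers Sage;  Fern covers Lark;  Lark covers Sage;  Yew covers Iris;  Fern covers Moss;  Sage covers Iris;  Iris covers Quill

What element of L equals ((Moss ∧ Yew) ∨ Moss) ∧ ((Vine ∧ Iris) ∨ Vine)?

Moss ∧ Yew = Yew
Yew ∨ Moss = Moss
Vine ∧ Iris = Quill
Quill ∨ Vine = Vine
Moss ∧ Vine = Vine

Vine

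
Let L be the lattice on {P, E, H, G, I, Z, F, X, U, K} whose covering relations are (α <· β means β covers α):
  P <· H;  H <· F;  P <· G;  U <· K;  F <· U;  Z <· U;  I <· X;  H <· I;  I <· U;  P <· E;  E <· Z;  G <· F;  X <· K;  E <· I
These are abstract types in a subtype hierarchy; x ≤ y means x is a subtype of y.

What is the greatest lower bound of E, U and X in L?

Common lower bounds of {E, U, X}: E, P.
The greatest among these is E.

E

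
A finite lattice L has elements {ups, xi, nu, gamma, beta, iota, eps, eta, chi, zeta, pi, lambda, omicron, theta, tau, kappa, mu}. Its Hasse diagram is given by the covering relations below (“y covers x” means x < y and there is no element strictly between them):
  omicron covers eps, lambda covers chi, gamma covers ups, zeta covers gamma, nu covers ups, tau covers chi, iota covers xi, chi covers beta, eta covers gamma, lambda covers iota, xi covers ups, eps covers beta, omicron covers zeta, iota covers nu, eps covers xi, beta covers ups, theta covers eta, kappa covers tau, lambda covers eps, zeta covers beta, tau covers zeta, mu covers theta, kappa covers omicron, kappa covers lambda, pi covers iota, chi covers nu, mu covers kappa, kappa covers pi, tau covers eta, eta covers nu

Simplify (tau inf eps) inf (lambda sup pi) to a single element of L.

beta

tau ∧ eps = beta
lambda ∨ pi = kappa
beta ∧ kappa = beta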